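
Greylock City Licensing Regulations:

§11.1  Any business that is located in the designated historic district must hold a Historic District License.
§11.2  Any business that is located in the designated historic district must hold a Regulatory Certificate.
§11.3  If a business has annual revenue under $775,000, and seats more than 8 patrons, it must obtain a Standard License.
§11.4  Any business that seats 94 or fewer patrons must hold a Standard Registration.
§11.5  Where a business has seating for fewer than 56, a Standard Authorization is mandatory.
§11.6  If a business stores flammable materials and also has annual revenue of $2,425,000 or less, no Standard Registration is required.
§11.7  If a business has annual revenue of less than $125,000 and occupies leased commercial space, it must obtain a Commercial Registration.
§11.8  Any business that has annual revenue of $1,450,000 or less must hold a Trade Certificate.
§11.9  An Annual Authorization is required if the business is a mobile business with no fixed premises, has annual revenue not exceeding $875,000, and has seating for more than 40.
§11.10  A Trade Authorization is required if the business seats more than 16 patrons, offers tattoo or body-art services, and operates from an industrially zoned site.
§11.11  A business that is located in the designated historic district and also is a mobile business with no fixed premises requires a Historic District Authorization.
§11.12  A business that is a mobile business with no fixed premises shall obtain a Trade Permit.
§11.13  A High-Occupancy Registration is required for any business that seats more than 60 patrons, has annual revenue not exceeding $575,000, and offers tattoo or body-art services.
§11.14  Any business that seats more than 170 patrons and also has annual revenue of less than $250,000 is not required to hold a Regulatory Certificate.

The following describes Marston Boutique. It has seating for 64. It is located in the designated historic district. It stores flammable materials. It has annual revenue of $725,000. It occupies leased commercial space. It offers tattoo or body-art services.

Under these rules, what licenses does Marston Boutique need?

§11.1 is located in the designated historic district → Historic District License required.
§11.2 is located in the designated historic district → Regulatory Certificate required.
§11.3 revenue $725,000 < $775,000; seating 64 > 8 → Standard License required.
§11.4 seating 64 ≤ 94 → Standard Registration required.
§11.5 seating 64 ≥ 56 → Standard Authorization not required.
§11.6 stores flammable materials; revenue $725,000 ≤ $2,425,000 → exempt from Standard Registration.
§11.7 revenue $725,000 ≥ $125,000; occupies leased commercial space → Commercial Registration not required.
§11.8 revenue $725,000 ≤ $1,450,000 → Trade Certificate required.
§11.9 occupies leased commercial space (not: is a mobile business with no fixed premises); revenue $725,000 ≤ $875,000; seating 64 > 40 → Annual Authorization not required.
§11.10 seating 64 > 16; offers tattoo or body-art services; occupies leased commercial space (not: operates from an industrially zoned site) → Trade Authorization not required.
§11.11 is located in the designated historic district; occupies leased commercial space (not: is a mobile business with no fixed premises) → Historic District Authorization not required.
§11.12 occupies leased commercial space (not: is a mobile business with no fixed premises) → Trade Permit not required.
§11.13 seating 64 > 60; revenue $725,000 > $575,000; offers tattoo or body-art services → High-Occupancy Registration not required.
§11.14 seating 64 ≤ 170; revenue $725,000 ≥ $250,000 → Regulatory Certificate exemption does not apply.

Historic District License, Regulatory Certificate, Standard License, Trade Certificate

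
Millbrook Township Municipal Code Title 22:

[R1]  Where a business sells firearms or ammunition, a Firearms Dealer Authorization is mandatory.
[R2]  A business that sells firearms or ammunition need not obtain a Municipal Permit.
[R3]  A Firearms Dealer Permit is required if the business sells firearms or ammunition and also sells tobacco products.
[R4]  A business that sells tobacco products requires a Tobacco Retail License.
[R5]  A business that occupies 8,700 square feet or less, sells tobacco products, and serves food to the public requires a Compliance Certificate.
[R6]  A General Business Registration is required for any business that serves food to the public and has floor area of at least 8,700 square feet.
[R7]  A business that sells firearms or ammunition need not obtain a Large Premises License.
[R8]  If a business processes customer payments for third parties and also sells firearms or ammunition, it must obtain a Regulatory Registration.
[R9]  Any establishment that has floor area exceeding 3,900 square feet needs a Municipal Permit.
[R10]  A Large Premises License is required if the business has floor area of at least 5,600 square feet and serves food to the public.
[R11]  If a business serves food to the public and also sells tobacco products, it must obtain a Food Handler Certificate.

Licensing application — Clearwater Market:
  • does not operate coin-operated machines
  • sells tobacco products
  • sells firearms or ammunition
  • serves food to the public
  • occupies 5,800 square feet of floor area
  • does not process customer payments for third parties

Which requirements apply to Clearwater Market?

Compliance Certificate, Firearms Dealer Authorization, Firearms Dealer Permit, Food Handler Certificate, Tobacco Retail License

[R1] sells firearms or ammunition → Firearms Dealer Authorization required.
[R2] sells firearms or ammunition → exempt from Municipal Permit.
[R3] sells firearms or ammunition; sells tobacco products → Firearms Dealer Permit required.
[R4] sells tobacco products → Tobacco Retail License required.
[R5] floor area 5,800 square feet ≤ 8,700 square feet; sells tobacco products; serves food to the public → Compliance Certificate required.
[R6] serves food to the public; floor area 5,800 square feet < 8,700 square feet → General Business Registration not required.
[R7] sells firearms or ammunition → exempt from Large Premises License.
[R8] does not process customer payments for third parties; sells firearms or ammunition → Regulatory Registration not required.
[R9] floor area 5,800 square feet > 3,900 square feet → Municipal Permit required.
[R10] floor area 5,800 square feet ≥ 5,600 square feet; serves food to the public → Large Premises License required.
[R11] serves food to the public; sells tobacco products → Food Handler Certificate required.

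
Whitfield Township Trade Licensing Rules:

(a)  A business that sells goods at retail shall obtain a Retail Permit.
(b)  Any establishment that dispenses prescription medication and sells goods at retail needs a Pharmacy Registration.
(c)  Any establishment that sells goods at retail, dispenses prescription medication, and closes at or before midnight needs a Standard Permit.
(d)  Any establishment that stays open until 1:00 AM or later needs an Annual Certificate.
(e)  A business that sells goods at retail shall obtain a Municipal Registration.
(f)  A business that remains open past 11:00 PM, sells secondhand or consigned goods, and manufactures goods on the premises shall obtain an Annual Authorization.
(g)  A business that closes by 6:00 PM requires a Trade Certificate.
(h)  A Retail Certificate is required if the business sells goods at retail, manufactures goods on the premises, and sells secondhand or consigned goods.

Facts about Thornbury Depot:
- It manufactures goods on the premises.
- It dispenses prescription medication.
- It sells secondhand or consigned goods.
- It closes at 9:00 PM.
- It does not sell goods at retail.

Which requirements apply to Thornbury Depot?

(a) does not sell goods at retail → Retail Permit not required.
(b) dispenses prescription medication; does not sell goods at retail → Pharmacy Registration not required.
(c) does not sell goods at retail; dispenses prescription medication; closes 9:00 PM, at/before midnight → Standard Permit not required.
(d) closes 9:00 PM, at/before 1:00 AM → Annual Certificate not required.
(e) does not sell goods at retail → Municipal Registration not required.
(f) closes 9:00 PM, at/before 11:00 PM; sells secondhand or consigned goods; manufactures goods on the premises → Annual Authorization not required.
(g) closes 9:00 PM, after 6:00 PM → Trade Certificate not required.
(h) does not sell goods at retail; manufactures goods on the premises; sells secondhand or consigned goods → Retail Certificate not required.

None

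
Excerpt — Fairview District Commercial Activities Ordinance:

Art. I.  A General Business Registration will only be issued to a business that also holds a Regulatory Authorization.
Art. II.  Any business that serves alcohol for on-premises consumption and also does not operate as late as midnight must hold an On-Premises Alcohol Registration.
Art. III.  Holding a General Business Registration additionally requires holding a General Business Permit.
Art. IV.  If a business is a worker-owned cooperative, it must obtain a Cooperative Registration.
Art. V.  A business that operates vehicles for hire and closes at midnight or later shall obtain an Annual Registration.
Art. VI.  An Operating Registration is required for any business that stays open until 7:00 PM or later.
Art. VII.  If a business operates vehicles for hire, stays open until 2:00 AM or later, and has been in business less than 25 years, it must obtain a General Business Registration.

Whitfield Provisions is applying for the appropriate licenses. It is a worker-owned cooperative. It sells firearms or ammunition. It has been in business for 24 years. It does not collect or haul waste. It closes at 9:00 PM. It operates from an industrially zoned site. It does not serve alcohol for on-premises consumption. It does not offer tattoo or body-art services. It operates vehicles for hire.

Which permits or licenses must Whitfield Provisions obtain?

Art. I. General Business Registration is not required → no effect.
Art. II. does not serve alcohol for on-premises consumption; closes 9:00 PM, at/before midnight → On-Premises Alcohol Registration not required.
Art. III. General Business Registration is not required → no effect.
Art. IV. is a worker-owned cooperative → Cooperative Registration required.
Art. V. operates vehicles for hire; closes 9:00 PM, at/before midnight → Annual Registration not required.
Art. VI. closes 9:00 PM, after 7:00 PM → Operating Registration required.
Art. VII. operates vehicles for hire; closes 9:00 PM, at/before 2:00 AM; years in business 24 < 25 → General Business Registration not required.

Cooperative Registration, Operating Registration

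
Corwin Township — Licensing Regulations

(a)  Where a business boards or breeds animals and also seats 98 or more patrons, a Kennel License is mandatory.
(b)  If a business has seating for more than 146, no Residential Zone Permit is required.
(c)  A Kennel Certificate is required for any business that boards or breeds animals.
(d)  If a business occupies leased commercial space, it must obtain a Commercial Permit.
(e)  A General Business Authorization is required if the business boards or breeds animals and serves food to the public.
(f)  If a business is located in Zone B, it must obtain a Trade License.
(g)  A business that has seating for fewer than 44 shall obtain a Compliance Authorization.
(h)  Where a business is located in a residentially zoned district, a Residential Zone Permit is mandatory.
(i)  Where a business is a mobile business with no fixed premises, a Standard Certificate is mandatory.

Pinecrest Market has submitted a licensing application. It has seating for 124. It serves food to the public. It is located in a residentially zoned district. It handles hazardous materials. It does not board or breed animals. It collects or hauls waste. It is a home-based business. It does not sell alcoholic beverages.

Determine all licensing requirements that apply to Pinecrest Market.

(a) does not board or breed animals; seating 124 ≥ 98 → Kennel License not required.
(b) seating 124 ≤ 146 → Residential Zone Permit exemption does not apply.
(c) does not board or breed animals → Kennel Certificate not required.
(d) is a home-based business (not: occupies leased commercial space) → Commercial Permit not required.
(e) does not board or breed animals; serves food to the public → General Business Authorization not required.
(f) is located in a residentially zoned district (not: is located in Zone B) → Trade License not required.
(g) seating 124 ≥ 44 → Compliance Authorization not required.
(h) is located in a residentially zoned district → Residential Zone Permit required.
(i) is a home-based business (not: is a mobile business with no fixed premises) → Standard Certificate not required.

Residential Zone Permit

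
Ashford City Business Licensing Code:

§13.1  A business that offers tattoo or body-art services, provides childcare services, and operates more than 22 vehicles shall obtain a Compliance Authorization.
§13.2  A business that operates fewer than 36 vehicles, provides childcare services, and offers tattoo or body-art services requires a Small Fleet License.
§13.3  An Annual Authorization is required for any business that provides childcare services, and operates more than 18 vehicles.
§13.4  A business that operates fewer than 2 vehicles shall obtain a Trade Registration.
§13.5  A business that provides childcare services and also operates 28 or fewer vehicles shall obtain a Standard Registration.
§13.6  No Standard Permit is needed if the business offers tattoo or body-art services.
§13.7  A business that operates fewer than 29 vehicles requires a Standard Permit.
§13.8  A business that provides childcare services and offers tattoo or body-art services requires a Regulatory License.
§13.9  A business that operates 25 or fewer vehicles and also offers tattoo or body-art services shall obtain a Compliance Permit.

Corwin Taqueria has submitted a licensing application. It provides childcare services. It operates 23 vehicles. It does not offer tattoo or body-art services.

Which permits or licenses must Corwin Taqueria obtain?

Annual Authorization, Standard Permit, Standard Registration

§13.1 does not offer tattoo or body-art services; provides childcare services; vehicles 23 > 22 → Compliance Authorization not required.
§13.2 vehicles 23 < 36; provides childcare services; does not offer tattoo or body-art services → Small Fleet License not required.
§13.3 provides childcare services; vehicles 23 > 18 → Annual Authorization required.
§13.4 vehicles 23 ≥ 2 → Trade Registration not required.
§13.5 provides childcare services; vehicles 23 ≤ 28 → Standard Registration required.
§13.6 does not offer tattoo or body-art services → Standard Permit exemption does not apply.
§13.7 vehicles 23 < 29 → Standard Permit required.
§13.8 provides childcare services; does not offer tattoo or body-art services → Regulatory License not required.
§13.9 vehicles 23 ≤ 25; does not offer tattoo or body-art services → Compliance Permit not required.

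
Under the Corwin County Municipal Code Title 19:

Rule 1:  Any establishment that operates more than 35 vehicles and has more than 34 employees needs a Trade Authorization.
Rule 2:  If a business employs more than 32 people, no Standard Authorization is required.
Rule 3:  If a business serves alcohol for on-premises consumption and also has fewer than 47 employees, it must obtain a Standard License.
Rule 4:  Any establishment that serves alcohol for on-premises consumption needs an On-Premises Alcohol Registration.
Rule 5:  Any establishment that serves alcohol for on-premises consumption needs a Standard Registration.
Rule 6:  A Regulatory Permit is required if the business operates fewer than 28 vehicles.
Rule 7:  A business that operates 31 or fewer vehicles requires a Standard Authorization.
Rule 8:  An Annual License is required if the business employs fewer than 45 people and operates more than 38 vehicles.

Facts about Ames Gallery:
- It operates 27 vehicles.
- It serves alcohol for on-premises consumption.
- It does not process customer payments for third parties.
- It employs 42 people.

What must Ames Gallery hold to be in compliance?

On-Premises Alcohol Registration, Regulatory Permit, Standard License, Standard Registration

Rule 1: vehicles 27 ≤ 35; employees 42 > 34 → Trade Authorization not required.
Rule 2: employees 42 > 32 → exempt from Standard Authorization.
Rule 3: serves alcohol for on-premises consumption; employees 42 < 47 → Standard License required.
Rule 4: serves alcohol for on-premises consumption → On-Premises Alcohol Registration required.
Rule 5: serves alcohol for on-premises consumption → Standard Registration required.
Rule 6: vehicles 27 < 28 → Regulatory Permit required.
Rule 7: vehicles 27 ≤ 31 → Standard Authorization required.
Rule 8: employees 42 < 45; vehicles 27 ≤ 38 → Annual License not required.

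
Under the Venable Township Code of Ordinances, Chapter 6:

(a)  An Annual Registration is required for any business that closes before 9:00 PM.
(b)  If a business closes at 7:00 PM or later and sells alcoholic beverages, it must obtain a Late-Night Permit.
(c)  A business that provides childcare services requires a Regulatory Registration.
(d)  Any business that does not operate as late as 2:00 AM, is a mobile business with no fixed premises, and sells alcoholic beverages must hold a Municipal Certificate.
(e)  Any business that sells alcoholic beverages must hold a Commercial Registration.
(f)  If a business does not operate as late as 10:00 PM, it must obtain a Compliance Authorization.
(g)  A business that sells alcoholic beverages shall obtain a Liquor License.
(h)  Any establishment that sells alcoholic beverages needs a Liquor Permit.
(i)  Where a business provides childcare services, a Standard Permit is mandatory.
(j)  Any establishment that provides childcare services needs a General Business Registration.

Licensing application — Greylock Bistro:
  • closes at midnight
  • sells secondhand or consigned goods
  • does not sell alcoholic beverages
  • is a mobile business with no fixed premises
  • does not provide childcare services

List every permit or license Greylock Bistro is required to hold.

None

(a) closes midnight, after 9:00 PM → Annual Registration not required.
(b) closes midnight, after 7:00 PM; does not sell alcoholic beverages → Late-Night Permit not required.
(c) does not provide childcare services → Regulatory Registration not required.
(d) closes midnight, at/before 2:00 AM; is a mobile business with no fixed premises; does not sell alcoholic beverages → Municipal Certificate not required.
(e) does not sell alcoholic beverages → Commercial Registration not required.
(f) closes midnight, after 10:00 PM → Compliance Authorization not required.
(g) does not sell alcoholic beverages → Liquor License not required.
(h) does not sell alcoholic beverages → Liquor Permit not required.
(i) does not provide childcare services → Standard Permit not required.
(j) does not provide childcare services → General Business Registration not required.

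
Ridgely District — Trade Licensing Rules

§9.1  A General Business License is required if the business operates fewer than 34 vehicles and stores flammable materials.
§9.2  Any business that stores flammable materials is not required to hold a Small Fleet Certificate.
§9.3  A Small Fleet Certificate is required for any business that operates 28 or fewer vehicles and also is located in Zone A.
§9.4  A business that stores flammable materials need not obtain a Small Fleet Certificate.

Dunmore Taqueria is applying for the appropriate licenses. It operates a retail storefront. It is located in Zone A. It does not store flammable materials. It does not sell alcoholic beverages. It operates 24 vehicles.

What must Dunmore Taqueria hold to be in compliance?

§9.1 vehicles 24 < 34; does not store flammable materials → General Business License not required.
§9.2 does not store flammable materials → Small Fleet Certificate exemption does not apply.
§9.3 vehicles 24 ≤ 28; is located in Zone A → Small Fleet Certificate required.
§9.4 does not store flammable materials → Small Fleet Certificate exemption does not apply.

Small Fleet Certificate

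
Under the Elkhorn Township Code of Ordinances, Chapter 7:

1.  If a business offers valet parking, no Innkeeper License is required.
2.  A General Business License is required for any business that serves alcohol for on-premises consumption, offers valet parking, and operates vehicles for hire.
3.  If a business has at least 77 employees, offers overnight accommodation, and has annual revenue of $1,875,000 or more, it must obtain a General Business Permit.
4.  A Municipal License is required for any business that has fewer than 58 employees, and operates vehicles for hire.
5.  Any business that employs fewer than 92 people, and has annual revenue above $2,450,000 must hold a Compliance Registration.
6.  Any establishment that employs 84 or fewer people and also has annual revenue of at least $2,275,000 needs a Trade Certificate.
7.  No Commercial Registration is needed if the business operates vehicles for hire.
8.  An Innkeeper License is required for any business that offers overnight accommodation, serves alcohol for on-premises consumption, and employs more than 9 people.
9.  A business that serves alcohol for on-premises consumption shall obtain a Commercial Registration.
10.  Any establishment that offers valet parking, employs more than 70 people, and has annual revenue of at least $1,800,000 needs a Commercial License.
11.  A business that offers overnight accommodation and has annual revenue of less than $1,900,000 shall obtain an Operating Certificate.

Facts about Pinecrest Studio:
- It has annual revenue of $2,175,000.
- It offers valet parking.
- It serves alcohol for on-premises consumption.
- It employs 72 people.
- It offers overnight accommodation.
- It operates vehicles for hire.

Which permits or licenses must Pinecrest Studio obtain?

1. offers valet parking → exempt from Innkeeper License.
2. serves alcohol for on-premises consumption; offers valet parking; operates vehicles for hire → General Business License required.
3. employees 72 < 77; offers overnight accommodation; revenue $2,175,000 ≥ $1,875,000 → General Business Permit not required.
4. employees 72 ≥ 58; operates vehicles for hire → Municipal License not required.
5. employees 72 < 92; revenue $2,175,000 ≤ $2,450,000 → Compliance Registration not required.
6. employees 72 ≤ 84; revenue $2,175,000 < $2,275,000 → Trade Certificate not required.
7. operates vehicles for hire → exempt from Commercial Registration.
8. offers overnight accommodation; serves alcohol for on-premises consumption; employees 72 > 9 → Innkeeper License required.
9. serves alcohol for on-premises consumption → Commercial Registration required.
10. offers valet parking; employees 72 > 70; revenue $2,175,000 ≥ $1,800,000 → Commercial License required.
11. offers overnight accommodation; revenue $2,175,000 ≥ $1,900,000 → Operating Certificate not required.

Commercial License, General Business License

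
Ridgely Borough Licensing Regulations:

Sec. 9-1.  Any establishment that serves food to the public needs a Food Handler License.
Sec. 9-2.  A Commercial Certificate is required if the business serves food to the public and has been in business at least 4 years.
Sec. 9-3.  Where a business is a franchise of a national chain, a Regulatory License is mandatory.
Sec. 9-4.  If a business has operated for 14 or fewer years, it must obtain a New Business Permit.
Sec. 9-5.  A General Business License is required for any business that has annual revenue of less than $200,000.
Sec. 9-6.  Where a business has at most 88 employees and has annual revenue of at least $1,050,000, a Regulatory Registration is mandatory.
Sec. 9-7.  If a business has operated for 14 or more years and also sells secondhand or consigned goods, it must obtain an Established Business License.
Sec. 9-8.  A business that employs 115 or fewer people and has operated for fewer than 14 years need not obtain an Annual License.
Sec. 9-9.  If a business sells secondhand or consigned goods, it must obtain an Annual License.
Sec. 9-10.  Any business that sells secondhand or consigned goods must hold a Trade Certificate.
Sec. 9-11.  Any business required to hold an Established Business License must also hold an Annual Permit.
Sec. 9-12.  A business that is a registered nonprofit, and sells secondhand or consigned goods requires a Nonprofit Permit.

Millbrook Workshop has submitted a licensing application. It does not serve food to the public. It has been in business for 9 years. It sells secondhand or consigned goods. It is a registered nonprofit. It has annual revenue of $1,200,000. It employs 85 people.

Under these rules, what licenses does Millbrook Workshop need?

New Business Permit, Nonprofit Permit, Regulatory Registration, Trade Certificate

Sec. 9-1. does not serve food to the public → Food Handler License not required.
Sec. 9-2. does not serve food to the public; years in business 9 ≥ 4 → Commercial Certificate not required.
Sec. 9-3. is a registered nonprofit (not: is a franchise of a national chain) → Regulatory License not required.
Sec. 9-4. years in business 9 ≤ 14 → New Business Permit required.
Sec. 9-5. revenue $1,200,000 ≥ $200,000 → General Business License not required.
Sec. 9-6. employees 85 ≤ 88; revenue $1,200,000 ≥ $1,050,000 → Regulatory Registration required.
Sec. 9-7. years in business 9 < 14; sells secondhand or consigned goods → Established Business License not required.
Sec. 9-8. employees 85 ≤ 115; years in business 9 < 14 → exempt from Annual License.
Sec. 9-9. sells secondhand or consigned goods → Annual License required.
Sec. 9-10. sells secondhand or consigned goods → Trade Certificate required.
Sec. 9-11. Established Business License is not required → no effect.
Sec. 9-12. is a registered nonprofit; sells secondhand or consigned goods → Nonprofit Permit required.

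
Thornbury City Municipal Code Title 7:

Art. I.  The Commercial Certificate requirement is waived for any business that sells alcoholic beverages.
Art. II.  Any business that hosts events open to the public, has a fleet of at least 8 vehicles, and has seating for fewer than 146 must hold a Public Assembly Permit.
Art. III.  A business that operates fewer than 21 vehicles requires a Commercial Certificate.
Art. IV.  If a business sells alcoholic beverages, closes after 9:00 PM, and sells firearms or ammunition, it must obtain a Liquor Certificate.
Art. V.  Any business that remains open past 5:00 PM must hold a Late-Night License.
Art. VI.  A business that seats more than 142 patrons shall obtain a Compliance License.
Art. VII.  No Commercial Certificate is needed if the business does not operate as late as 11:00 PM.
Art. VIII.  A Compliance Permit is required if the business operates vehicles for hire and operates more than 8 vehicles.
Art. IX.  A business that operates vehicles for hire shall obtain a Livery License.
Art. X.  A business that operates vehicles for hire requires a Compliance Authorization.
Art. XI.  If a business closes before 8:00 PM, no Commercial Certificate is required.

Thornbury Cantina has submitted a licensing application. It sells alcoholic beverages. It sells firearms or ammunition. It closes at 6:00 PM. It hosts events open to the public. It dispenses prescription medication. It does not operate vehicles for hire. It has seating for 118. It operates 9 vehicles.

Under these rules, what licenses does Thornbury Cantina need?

Late-Night License, Public Assembly Permit

Art. I. sells alcoholic beverages → exempt from Commercial Certificate.
Art. II. hosts events open to the public; vehicles 9 ≥ 8; seating 118 < 146 → Public Assembly Permit required.
Art. III. vehicles 9 < 21 → Commercial Certificate required.
Art. IV. sells alcoholic beverages; closes 6:00 PM, at/before 9:00 PM; sells firearms or ammunition → Liquor Certificate not required.
Art. V. closes 6:00 PM, after 5:00 PM → Late-Night License required.
Art. VI. seating 118 ≤ 142 → Compliance License not required.
Art. VII. closes 6:00 PM, at/before 11:00 PM → exempt from Commercial Certificate.
Art. VIII. does not operate vehicles for hire; vehicles 9 > 8 → Compliance Permit not required.
Art. IX. does not operate vehicles for hire → Livery License not required.
Art. X. does not operate vehicles for hire → Compliance Authorization not required.
Art. XI. closes 6:00 PM, at/before 8:00 PM → exempt from Commercial Certificate.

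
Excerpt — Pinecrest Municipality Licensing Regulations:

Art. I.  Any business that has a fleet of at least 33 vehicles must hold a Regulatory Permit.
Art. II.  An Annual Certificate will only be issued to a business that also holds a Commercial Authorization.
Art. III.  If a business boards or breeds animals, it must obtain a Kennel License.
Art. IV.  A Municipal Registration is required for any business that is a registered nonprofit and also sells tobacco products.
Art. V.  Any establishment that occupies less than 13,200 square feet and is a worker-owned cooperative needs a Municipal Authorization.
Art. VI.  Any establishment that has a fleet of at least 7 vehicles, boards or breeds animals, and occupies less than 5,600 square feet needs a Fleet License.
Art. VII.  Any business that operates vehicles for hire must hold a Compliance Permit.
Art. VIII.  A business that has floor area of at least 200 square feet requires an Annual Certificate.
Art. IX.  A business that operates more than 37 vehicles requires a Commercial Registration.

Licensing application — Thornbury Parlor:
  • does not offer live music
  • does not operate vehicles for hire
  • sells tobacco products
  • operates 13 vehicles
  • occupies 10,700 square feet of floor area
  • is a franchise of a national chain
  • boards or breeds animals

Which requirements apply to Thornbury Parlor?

Annual Certificate, Commercial Authorization, Kennel License

Art. I. vehicles 13 < 33 → Regulatory Permit not required.
Art. II. Annual Certificate is required → Commercial Authorization also required.
Art. III. boards or breeds animals → Kennel License required.
Art. IV. is a franchise of a national chain (not: is a registered nonprofit); sells tobacco products → Municipal Registration not required.
Art. V. floor area 10,700 square feet < 13,200 square feet; is a franchise of a national chain (not: is a worker-owned cooperative) → Municipal Authorization not required.
Art. VI. vehicles 13 ≥ 7; boards or breeds animals; floor area 10,700 square feet ≥ 5,600 square feet → Fleet License not required.
Art. VII. does not operate vehicles for hire → Compliance Permit not required.
Art. VIII. floor area 10,700 square feet ≥ 200 square feet → Annual Certificate required.
Art. IX. vehicles 13 ≤ 37 → Commercial Registration not required.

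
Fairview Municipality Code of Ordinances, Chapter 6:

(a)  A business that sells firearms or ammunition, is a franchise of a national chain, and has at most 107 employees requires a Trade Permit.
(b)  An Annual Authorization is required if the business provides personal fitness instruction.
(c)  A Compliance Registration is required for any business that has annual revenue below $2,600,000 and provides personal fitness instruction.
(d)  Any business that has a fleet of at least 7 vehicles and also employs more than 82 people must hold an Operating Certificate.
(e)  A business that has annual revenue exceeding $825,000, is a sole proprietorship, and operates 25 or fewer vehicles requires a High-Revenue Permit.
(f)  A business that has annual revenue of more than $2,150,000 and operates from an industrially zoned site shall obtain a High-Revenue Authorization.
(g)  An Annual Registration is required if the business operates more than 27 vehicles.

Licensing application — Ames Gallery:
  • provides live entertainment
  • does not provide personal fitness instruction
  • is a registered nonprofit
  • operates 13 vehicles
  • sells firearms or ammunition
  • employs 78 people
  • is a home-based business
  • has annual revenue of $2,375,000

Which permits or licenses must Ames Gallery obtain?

None

(a) sells firearms or ammunition; is a registered nonprofit (not: is a franchise of a national chain); employees 78 ≤ 107 → Trade Permit not required.
(b) does not provide personal fitness instruction → Annual Authorization not required.
(c) revenue $2,375,000 < $2,600,000; does not provide personal fitness instruction → Compliance Registration not required.
(d) vehicles 13 ≥ 7; employees 78 ≤ 82 → Operating Certificate not required.
(e) revenue $2,375,000 > $825,000; is a registered nonprofit (not: is a sole proprietorship); vehicles 13 ≤ 25 → High-Revenue Permit not required.
(f) revenue $2,375,000 > $2,150,000; is a home-based business (not: operates from an industrially zoned site) → High-Revenue Authorization not required.
(g) vehicles 13 ≤ 27 → Annual Registration not required.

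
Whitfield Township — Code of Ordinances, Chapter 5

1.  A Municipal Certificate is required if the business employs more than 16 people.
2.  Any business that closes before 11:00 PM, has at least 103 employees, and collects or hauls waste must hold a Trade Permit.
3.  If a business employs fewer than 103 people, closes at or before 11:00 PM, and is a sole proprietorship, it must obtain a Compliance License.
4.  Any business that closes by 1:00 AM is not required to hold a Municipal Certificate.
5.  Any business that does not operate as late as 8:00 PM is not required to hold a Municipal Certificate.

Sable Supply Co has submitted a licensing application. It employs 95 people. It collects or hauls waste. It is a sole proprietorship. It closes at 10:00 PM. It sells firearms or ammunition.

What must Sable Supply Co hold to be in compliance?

Compliance License

1. employees 95 > 16 → Municipal Certificate required.
2. closes 10:00 PM, at/before 11:00 PM; employees 95 < 103; collects or hauls waste → Trade Permit not required.
3. employees 95 < 103; closes 10:00 PM, at/before 11:00 PM; is a sole proprietorship → Compliance License required.
4. closes 10:00 PM, at/before 1:00 AM → exempt from Municipal Certificate.
5. closes 10:00 PM, after 8:00 PM → Municipal Certificate exemption does not apply.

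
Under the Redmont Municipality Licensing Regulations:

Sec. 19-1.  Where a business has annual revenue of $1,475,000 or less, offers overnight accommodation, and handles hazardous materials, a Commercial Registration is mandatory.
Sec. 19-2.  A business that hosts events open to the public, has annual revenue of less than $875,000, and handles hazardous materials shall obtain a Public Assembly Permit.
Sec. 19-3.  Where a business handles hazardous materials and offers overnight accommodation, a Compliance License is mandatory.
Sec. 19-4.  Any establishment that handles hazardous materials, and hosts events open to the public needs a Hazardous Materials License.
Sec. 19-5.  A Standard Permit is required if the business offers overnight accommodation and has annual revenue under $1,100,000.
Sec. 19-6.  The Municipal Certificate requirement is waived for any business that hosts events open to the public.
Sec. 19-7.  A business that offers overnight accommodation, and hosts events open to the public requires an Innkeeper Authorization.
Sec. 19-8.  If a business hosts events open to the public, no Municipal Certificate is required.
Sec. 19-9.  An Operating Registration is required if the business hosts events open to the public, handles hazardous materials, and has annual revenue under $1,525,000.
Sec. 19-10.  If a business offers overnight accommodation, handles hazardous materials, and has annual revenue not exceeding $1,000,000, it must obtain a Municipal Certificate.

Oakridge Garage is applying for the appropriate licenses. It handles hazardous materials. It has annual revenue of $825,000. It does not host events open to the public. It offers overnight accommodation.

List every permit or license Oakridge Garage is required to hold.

Sec. 19-1. revenue $825,000 ≤ $1,475,000; offers overnight accommodation; handles hazardous materials → Commercial Registration required.
Sec. 19-2. does not host events open to the public; revenue $825,000 < $875,000; handles hazardous materials → Public Assembly Permit not required.
Sec. 19-3. handles hazardous materials; offers overnight accommodation → Compliance License required.
Sec. 19-4. handles hazardous materials; does not host events open to the public → Hazardous Materials License not required.
Sec. 19-5. offers overnight accommodation; revenue $825,000 < $1,100,000 → Standard Permit required.
Sec. 19-6. does not host events open to the public → Municipal Certificate exemption does not apply.
Sec. 19-7. offers overnight accommodation; does not host events open to the public → Innkeeper Authorization not required.
Sec. 19-8. does not host events open to the public → Municipal Certificate exemption does not apply.
Sec. 19-9. does not host events open to the public; handles hazardous materials; revenue $825,000 < $1,525,000 → Operating Registration not required.
Sec. 19-10. offers overnight accommodation; handles hazardous materials; revenue $825,000 ≤ $1,000,000 → Municipal Certificate required.

Commercial Registration, Compliance License, Municipal Certificate, Standard Permit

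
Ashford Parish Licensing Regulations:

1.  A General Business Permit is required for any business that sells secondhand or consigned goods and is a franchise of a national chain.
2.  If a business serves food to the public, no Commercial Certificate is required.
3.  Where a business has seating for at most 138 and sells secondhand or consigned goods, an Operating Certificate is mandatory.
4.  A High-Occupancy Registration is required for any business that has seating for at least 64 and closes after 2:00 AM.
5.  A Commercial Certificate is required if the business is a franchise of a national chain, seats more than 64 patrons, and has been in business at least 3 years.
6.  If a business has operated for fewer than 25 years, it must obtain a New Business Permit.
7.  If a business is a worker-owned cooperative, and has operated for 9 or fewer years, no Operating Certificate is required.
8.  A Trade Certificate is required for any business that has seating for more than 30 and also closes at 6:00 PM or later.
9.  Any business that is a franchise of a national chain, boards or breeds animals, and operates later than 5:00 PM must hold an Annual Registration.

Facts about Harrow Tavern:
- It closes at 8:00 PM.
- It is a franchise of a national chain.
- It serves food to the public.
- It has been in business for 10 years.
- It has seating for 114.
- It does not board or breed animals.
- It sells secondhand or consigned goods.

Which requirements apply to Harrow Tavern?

General Business Permit, New Business Permit, Operating Certificate, Trade Certificate

1. sells secondhand or consigned goods; is a franchise of a national chain → General Business Permit required.
2. serves food to the public → exempt from Commercial Certificate.
3. seating 114 ≤ 138; sells secondhand or consigned goods → Operating Certificate required.
4. seating 114 ≥ 64; closes 8:00 PM, at/before 2:00 AM → High-Occupancy Registration not required.
5. is a franchise of a national chain; seating 114 > 64; years in business 10 ≥ 3 → Commercial Certificate required.
6. years in business 10 < 25 → New Business Permit required.
7. is a franchise of a national chain (not: is a worker-owned cooperative); years in business 10 > 9 → Operating Certificate exemption does not apply.
8. seating 114 > 30; closes 8:00 PM, after 6:00 PM → Trade Certificate required.
9. is a franchise of a national chain; does not board or breed animals; closes 8:00 PM, after 5:00 PM → Annual Registration not required.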